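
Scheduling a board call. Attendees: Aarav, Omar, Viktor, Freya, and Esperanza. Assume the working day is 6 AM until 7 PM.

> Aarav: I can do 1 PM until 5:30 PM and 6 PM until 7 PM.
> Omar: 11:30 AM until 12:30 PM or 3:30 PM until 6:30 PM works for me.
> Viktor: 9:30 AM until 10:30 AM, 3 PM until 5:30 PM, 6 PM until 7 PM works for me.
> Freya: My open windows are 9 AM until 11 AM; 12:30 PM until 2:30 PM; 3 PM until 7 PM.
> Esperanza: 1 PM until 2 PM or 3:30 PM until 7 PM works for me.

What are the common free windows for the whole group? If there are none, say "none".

15:30-17:30, 18:00-18:30

Aarav ∩ Omar: 15:30-17:30, 18:00-18:30.
Aarav ∩ Omar ∩ Viktor: 15:30-17:30, 18:00-18:30.
Aarav ∩ Omar ∩ Viktor ∩ Freya: 15:30-17:30, 18:00-18:30.
Aarav ∩ Omar ∩ Viktor ∩ Freya ∩ Esperanza: 15:30-17:30, 18:00-18:30.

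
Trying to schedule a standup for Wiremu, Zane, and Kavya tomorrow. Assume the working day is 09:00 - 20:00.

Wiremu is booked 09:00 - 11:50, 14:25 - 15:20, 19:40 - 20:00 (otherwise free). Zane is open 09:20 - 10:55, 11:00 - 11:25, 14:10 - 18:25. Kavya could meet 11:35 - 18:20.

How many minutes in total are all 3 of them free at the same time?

195

Wiremu free: 11:50-14:25, 15:20-19:40 (invert busy blocks within the working day).
Zane free: 09:20-10:55, 11:00-11:25, 14:10-18:25.
Kavya free: 11:35-18:20.
Wiremu ∩ Zane: 14:10-14:25, 15:20-18:25.
Wiremu ∩ Zane ∩ Kavya: 14:10-14:25, 15:20-18:20.
Summing the common windows: 15 + 180 = 195 minutes.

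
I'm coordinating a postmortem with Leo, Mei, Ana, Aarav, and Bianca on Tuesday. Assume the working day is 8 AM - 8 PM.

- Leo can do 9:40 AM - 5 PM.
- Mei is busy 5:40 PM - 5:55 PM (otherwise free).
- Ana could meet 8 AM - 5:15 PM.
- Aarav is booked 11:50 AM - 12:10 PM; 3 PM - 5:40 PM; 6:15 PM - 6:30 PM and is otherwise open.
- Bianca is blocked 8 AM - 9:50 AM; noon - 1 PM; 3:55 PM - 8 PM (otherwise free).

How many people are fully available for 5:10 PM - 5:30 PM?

Leo free: 09:40-17:00.
Mei free: 08:00-17:40, 17:55-20:00 (invert busy blocks within the working day).
Ana free: 08:00-17:15.
Aarav free: 08:00-11:50, 12:10-15:00, 17:40-18:15, 18:30-20:00 (invert busy blocks within the working day).
Bianca free: 09:50-12:00, 13:00-15:55 (invert busy blocks within the working day).
Mei can make the full 17:10-17:30 slot — that's 1.

1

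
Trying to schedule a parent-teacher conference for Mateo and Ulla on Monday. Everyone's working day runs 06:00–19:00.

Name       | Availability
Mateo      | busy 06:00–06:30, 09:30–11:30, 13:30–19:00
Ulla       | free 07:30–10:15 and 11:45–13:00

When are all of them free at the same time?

Mateo free: 06:30-09:30, 11:30-13:30 (invert busy blocks within the working day).
Ulla free: 07:30-10:15, 11:45-13:00.
Mateo ∩ Ulla: 07:30-09:30, 11:45-13:00.
Those are the intersection windows.

07:30-09:30, 11:45-13:00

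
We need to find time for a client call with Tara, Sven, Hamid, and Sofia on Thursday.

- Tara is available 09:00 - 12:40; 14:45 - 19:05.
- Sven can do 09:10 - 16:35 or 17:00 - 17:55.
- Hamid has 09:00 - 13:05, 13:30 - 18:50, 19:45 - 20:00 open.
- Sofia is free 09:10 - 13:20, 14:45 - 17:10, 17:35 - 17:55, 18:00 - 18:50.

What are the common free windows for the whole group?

Tara ∩ Sven: 09:10-12:40, 14:45-16:35, 17:00-17:55.
Tara ∩ Sven ∩ Hamid: 09:10-12:40, 14:45-16:35, 17:00-17:55.
Tara ∩ Sven ∩ Hamid ∩ Sofia: 09:10-12:40, 14:45-16:35, 17:00-17:10, 17:35-17:55.
Those are the intersection windows.

09:10-12:40, 14:45-16:35, 17:00-17:10, 17:35-17:55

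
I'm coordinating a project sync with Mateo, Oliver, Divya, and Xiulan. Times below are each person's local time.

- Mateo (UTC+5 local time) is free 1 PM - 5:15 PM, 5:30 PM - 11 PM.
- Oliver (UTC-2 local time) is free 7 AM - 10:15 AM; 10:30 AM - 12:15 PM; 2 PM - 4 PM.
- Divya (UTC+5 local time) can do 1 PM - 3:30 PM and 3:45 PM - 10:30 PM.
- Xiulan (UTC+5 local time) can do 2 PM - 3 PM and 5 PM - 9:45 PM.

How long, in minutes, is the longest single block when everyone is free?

105

Mateo in UTC: 08:00-12:15, 12:30-18:00 (subtract 5h to convert from UTC+5).
Oliver in UTC: 09:00-12:15, 12:30-14:15, 16:00-18:00 (add 2h to convert from UTC-2).
Divya in UTC: 08:00-10:30, 10:45-17:30 (subtract 5h to convert from UTC+5).
Xiulan in UTC: 09:00-10:00, 12:00-16:45 (subtract 5h to convert from UTC+5).
Mateo ∩ Oliver: 09:00-12:15, 12:30-14:15, 16:00-18:00.
Mateo ∩ Oliver ∩ Divya: 09:00-10:30, 10:45-12:15, 12:30-14:15, 16:00-17:30.
Mateo ∩ Oliver ∩ Divya ∩ Xiulan: 09:00-10:00, 12:00-12:15, 12:30-14:15, 16:00-16:45.
The longest is 12:30-14:15 at 105 minutes.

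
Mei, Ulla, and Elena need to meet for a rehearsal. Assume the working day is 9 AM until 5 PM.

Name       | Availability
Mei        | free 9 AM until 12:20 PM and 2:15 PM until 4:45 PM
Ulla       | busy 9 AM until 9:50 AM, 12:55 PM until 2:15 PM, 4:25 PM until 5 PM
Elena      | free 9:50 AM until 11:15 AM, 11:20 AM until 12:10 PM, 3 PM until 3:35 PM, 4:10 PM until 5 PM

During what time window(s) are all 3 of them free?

Mei free: 09:00-12:20, 14:15-16:45.
Ulla free: 09:50-12:55, 14:15-16:25 (invert busy blocks within the working day).
Elena free: 09:50-11:15, 11:20-12:10, 15:00-15:35, 16:10-17:00.
Mei ∩ Ulla: 09:50-12:20, 14:15-16:25.
Mei ∩ Ulla ∩ Elena: 09:50-11:15, 11:20-12:10, 15:00-15:35, 16:10-16:25.
So the common availability across everyone is 09:50-11:15, 11:20-12:10, 15:00-15:35, 16:10-16:25.

09:50-11:15, 11:20-12:10, 15:00-15:35, 16:10-16:25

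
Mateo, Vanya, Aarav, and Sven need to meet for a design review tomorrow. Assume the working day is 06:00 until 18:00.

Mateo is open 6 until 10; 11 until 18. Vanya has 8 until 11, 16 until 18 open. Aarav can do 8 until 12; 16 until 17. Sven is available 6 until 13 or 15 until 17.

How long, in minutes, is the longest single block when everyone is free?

Mateo ∩ Vanya: 08:00-10:00, 16:00-18:00.
Mateo ∩ Vanya ∩ Aarav: 08:00-10:00, 16:00-17:00.
Mateo ∩ Vanya ∩ Aarav ∩ Sven: 08:00-10:00, 16:00-17:00.
The longest is 08:00-10:00 at 120 minutes.

120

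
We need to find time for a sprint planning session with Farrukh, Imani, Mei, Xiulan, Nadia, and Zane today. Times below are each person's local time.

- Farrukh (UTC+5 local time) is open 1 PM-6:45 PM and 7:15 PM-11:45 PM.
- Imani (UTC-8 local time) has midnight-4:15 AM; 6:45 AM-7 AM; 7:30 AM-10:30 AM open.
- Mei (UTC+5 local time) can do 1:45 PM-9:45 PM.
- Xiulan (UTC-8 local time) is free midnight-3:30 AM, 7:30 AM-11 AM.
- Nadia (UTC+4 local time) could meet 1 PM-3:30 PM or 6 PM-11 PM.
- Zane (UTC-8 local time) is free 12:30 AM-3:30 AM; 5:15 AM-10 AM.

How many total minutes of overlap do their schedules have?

Farrukh in UTC: 08:00-13:45, 14:15-18:45 (subtract 5h to convert from UTC+5).
Imani in UTC: 08:00-12:15, 14:45-15:00, 15:30-18:30 (add 8h to convert from UTC-8).
Mei in UTC: 08:45-16:45 (subtract 5h to convert from UTC+5).
Xiulan in UTC: 08:00-11:30, 15:30-19:00 (add 8h to convert from UTC-8).
Nadia in UTC: 09:00-11:30, 14:00-19:00 (subtract 4h to convert from UTC+4).
Zane in UTC: 08:30-11:30, 13:15-18:00 (add 8h to convert from UTC-8).
Farrukh ∩ Imani: 08:00-12:15, 14:45-15:00, 15:30-18:30.
Farrukh ∩ Imani ∩ Mei: 08:45-12:15, 14:45-15:00, 15:30-16:45.
Farrukh ∩ Imani ∩ Mei ∩ Xiulan: 08:45-11:30, 15:30-16:45.
Farrukh ∩ Imani ∩ Mei ∩ Xiulan ∩ Nadia: 09:00-11:30, 15:30-16:45.
Farrukh ∩ Imani ∩ Mei ∩ Xiulan ∩ Nadia ∩ Zane: 09:00-11:30, 15:30-16:45.
Summing the common windows: 150 + 75 = 225 minutes.

225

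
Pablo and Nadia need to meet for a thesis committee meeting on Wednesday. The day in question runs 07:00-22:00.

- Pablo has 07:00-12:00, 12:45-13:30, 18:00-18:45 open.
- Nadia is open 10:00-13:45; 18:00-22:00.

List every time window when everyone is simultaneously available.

10:00-12:00, 12:45-13:30, 18:00-18:45

Pablo ∩ Nadia: 10:00-12:00, 12:45-13:30, 18:00-18:45.
So the common availability across everyone is 10:00-12:00, 12:45-13:30, 18:00-18:45.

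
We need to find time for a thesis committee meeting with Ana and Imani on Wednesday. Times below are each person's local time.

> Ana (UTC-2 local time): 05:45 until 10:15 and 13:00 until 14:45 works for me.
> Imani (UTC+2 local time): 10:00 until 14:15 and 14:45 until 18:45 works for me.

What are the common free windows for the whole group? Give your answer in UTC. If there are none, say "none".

08:00-12:15, 15:00-16:45

Ana in UTC: 07:45-12:15, 15:00-16:45 (add 2h to convert from UTC-2).
Imani in UTC: 08:00-12:15, 12:45-16:45 (subtract 2h to convert from UTC+2).
Ana ∩ Imani: 08:00-12:15, 15:00-16:45.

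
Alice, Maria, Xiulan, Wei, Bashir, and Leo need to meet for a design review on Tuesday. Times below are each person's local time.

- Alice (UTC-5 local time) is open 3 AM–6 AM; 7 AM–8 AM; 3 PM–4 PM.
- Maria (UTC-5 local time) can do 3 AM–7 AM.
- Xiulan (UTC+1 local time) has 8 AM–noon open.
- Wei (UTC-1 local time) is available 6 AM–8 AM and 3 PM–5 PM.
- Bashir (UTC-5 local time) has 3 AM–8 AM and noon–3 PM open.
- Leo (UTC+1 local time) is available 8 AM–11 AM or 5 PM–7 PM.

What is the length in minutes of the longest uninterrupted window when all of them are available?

Alice in UTC: 08:00-11:00, 12:00-13:00, 20:00-21:00 (add 5h to convert from UTC-5).
Maria in UTC: 08:00-12:00 (add 5h to convert from UTC-5).
Xiulan in UTC: 07:00-11:00 (subtract 1h to convert from UTC+1).
Wei in UTC: 07:00-09:00, 16:00-18:00 (add 1h to convert from UTC-1).
Bashir in UTC: 08:00-13:00, 17:00-20:00 (add 5h to convert from UTC-5).
Leo in UTC: 07:00-10:00, 16:00-18:00 (subtract 1h to convert from UTC+1).
Alice ∩ Maria: 08:00-11:00.
Alice ∩ Maria ∩ Xiulan: 08:00-11:00.
Alice ∩ Maria ∩ Xiulan ∩ Wei: 08:00-09:00.
Alice ∩ Maria ∩ Xiulan ∩ Wei ∩ Bashir: 08:00-09:00.
Alice ∩ Maria ∩ Xiulan ∩ Wei ∩ Bashir ∩ Leo: 08:00-09:00.
So the common availability across everyone is 08:00-09:00.
The longest is 08:00-09:00 at 60 minutes.

60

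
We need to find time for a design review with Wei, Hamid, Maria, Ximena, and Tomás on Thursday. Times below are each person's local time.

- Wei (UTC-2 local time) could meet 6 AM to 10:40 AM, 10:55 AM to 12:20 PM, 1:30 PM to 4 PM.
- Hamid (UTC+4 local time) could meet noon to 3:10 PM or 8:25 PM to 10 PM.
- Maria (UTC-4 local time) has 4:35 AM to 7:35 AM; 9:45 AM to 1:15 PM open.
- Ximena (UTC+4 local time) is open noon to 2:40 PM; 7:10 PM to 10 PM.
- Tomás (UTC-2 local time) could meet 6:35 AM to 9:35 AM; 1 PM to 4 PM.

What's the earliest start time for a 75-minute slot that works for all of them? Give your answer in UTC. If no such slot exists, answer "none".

Wei in UTC: 08:00-12:40, 12:55-14:20, 15:30-18:00 (add 2h to convert from UTC-2).
Hamid in UTC: 08:00-11:10, 16:25-18:00 (subtract 4h to convert from UTC+4).
Maria in UTC: 08:35-11:35, 13:45-17:15 (add 4h to convert from UTC-4).
Ximena in UTC: 08:00-10:40, 15:10-18:00 (subtract 4h to convert from UTC+4).
Tomás in UTC: 08:35-11:35, 15:00-18:00 (add 2h to convert from UTC-2).
Wei ∩ Hamid: 08:00-11:10, 16:25-18:00.
Wei ∩ Hamid ∩ Maria: 08:35-11:10, 16:25-17:15.
Wei ∩ Hamid ∩ Maria ∩ Ximena: 08:35-10:40, 16:25-17:15.
Wei ∩ Hamid ∩ Maria ∩ Ximena ∩ Tomás: 08:35-10:40, 16:25-17:15.
Those are the intersection windows.
The first common window of at least 75 minutes is 08:35-10:40, so the earliest start is 08:35.

08:35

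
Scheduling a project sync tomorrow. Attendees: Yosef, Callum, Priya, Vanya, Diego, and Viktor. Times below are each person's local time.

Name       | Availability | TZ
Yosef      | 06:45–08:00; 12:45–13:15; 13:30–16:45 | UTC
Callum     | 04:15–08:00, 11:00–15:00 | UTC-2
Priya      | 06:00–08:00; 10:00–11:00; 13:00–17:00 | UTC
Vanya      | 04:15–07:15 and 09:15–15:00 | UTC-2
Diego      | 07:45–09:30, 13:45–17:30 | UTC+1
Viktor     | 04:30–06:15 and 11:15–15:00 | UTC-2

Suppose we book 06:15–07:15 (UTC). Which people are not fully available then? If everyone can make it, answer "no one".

Yosef in UTC: 06:45-08:00, 12:45-13:15, 13:30-16:45.
Callum in UTC: 06:15-10:00, 13:00-17:00 (add 2h to convert from UTC-2).
Priya in UTC: 06:00-08:00, 10:00-11:00, 13:00-17:00.
Vanya in UTC: 06:15-09:15, 11:15-17:00 (add 2h to convert from UTC-2).
Diego in UTC: 06:45-08:30, 12:45-16:30 (subtract 1h to convert from UTC+1).
Viktor in UTC: 06:30-08:15, 13:15-17:00 (add 2h to convert from UTC-2).
Yosef: not fully free for 06:15-07:15. Callum: free for 06:15-07:15. Priya: free for 06:15-07:15. Vanya: free for 06:15-07:15. Diego: not fully free for 06:15-07:15. Viktor: not fully free for 06:15-07:15.

Diego, Viktor, Yosef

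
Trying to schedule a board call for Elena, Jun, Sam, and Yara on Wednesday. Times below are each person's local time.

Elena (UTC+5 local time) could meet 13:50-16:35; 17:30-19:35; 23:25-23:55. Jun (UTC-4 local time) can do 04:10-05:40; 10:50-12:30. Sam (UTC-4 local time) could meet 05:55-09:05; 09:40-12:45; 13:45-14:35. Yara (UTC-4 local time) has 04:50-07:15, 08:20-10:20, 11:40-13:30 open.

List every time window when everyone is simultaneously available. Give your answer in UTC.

none

Elena in UTC: 08:50-11:35, 12:30-14:35, 18:25-18:55 (subtract 5h to convert from UTC+5).
Jun in UTC: 08:10-09:40, 14:50-16:30 (add 4h to convert from UTC-4).
Sam in UTC: 09:55-13:05, 13:40-16:45, 17:45-18:35 (add 4h to convert from UTC-4).
Yara in UTC: 08:50-11:15, 12:20-14:20, 15:40-17:30 (add 4h to convert from UTC-4).
Elena ∩ Jun: 08:50-09:40.
Elena ∩ Jun ∩ Sam: ∅.
Elena ∩ Jun ∩ Sam ∩ Yara: ∅.
There is no time when everyone is free.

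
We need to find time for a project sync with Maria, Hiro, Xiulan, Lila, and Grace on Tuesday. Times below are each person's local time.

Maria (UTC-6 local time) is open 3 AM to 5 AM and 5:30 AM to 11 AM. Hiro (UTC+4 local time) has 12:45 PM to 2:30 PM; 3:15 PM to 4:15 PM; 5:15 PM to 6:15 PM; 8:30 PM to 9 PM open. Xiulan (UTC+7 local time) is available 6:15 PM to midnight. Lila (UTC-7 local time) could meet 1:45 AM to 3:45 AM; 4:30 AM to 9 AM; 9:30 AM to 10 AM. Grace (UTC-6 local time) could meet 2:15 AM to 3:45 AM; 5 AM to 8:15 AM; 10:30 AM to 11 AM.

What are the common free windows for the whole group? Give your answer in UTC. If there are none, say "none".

Maria in UTC: 09:00-11:00, 11:30-17:00 (add 6h to convert from UTC-6).
Hiro in UTC: 08:45-10:30, 11:15-12:15, 13:15-14:15, 16:30-17:00 (subtract 4h to convert from UTC+4).
Xiulan in UTC: 11:15-17:00 (subtract 7h to convert from UTC+7).
Lila in UTC: 08:45-10:45, 11:30-16:00, 16:30-17:00 (add 7h to convert from UTC-7).
Grace in UTC: 08:15-09:45, 11:00-14:15, 16:30-17:00 (add 6h to convert from UTC-6).
Maria ∩ Hiro: 09:00-10:30, 11:30-12:15, 13:15-14:15, 16:30-17:00.
Maria ∩ Hiro ∩ Xiulan: 11:30-12:15, 13:15-14:15, 16:30-17:00.
Maria ∩ Hiro ∩ Xiulan ∩ Lila: 11:30-12:15, 13:15-14:15, 16:30-17:00.
Maria ∩ Hiro ∩ Xiulan ∩ Lila ∩ Grace: 11:30-12:15, 13:15-14:15, 16:30-17:00.
Those are the intersection windows.

11:30-12:15, 13:15-14:15, 16:30-17:00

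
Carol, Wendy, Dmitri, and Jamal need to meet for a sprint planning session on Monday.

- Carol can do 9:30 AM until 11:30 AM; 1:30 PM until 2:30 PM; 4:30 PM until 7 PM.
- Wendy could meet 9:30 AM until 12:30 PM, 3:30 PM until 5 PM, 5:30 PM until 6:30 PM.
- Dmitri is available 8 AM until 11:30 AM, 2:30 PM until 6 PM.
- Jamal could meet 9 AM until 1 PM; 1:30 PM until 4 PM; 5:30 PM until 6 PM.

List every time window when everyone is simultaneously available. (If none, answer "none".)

Carol ∩ Wendy: 09:30-11:30, 16:30-17:00, 17:30-18:30.
Carol ∩ Wendy ∩ Dmitri: 09:30-11:30, 16:30-17:00, 17:30-18:00.
Carol ∩ Wendy ∩ Dmitri ∩ Jamal: 09:30-11:30, 17:30-18:00.

09:30-11:30, 17:30-18:00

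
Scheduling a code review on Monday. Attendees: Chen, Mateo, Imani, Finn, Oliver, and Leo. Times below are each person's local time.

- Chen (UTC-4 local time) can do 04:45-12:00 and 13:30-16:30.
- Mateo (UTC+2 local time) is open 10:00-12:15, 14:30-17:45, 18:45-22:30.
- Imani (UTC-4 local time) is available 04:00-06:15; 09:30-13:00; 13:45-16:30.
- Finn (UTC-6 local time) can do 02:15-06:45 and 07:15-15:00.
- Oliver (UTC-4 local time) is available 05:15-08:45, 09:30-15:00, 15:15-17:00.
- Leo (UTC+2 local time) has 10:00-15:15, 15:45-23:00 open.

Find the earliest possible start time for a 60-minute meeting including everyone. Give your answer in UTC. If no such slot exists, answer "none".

Chen in UTC: 08:45-16:00, 17:30-20:30 (add 4h to convert from UTC-4).
Mateo in UTC: 08:00-10:15, 12:30-15:45, 16:45-20:30 (subtract 2h to convert from UTC+2).
Imani in UTC: 08:00-10:15, 13:30-17:00, 17:45-20:30 (add 4h to convert from UTC-4).
Finn in UTC: 08:15-12:45, 13:15-21:00 (add 6h to convert from UTC-6).
Oliver in UTC: 09:15-12:45, 13:30-19:00, 19:15-21:00 (add 4h to convert from UTC-4).
Leo in UTC: 08:00-13:15, 13:45-21:00 (subtract 2h to convert from UTC+2).
Chen ∩ Mateo: 08:45-10:15, 12:30-15:45, 17:30-20:30.
Chen ∩ Mateo ∩ Imani: 08:45-10:15, 13:30-15:45, 17:45-20:30.
Chen ∩ Mateo ∩ Imani ∩ Finn: 08:45-10:15, 13:30-15:45, 17:45-20:30.
Chen ∩ Mateo ∩ Imani ∩ Finn ∩ Oliver: 09:15-10:15, 13:30-15:45, 17:45-19:00, 19:15-20:30.
Chen ∩ Mateo ∩ Imani ∩ Finn ∩ Oliver ∩ Leo: 09:15-10:15, 13:45-15:45, 17:45-19:00, 19:15-20:30.
The first common window of at least 60 minutes is 09:15-10:15, so the earliest start is 09:15.

09:15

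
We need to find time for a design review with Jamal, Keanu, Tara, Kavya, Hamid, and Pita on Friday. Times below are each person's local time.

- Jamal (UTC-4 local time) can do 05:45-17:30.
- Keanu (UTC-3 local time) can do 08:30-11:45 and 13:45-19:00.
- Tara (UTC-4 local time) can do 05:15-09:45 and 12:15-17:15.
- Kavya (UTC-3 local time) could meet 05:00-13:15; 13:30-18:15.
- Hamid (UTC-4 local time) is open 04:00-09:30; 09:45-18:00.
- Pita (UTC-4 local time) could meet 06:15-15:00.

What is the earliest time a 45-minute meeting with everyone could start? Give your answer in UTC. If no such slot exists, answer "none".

11:30

Jamal in UTC: 09:45-21:30 (add 4h to convert from UTC-4).
Keanu in UTC: 11:30-14:45, 16:45-22:00 (add 3h to convert from UTC-3).
Tara in UTC: 09:15-13:45, 16:15-21:15 (add 4h to convert from UTC-4).
Kavya in UTC: 08:00-16:15, 16:30-21:15 (add 3h to convert from UTC-3).
Hamid in UTC: 08:00-13:30, 13:45-22:00 (add 4h to convert from UTC-4).
Pita in UTC: 10:15-19:00 (add 4h to convert from UTC-4).
Jamal ∩ Keanu: 11:30-14:45, 16:45-21:30.
Jamal ∩ Keanu ∩ Tara: 11:30-13:45, 16:45-21:15.
Jamal ∩ Keanu ∩ Tara ∩ Kavya: 11:30-13:45, 16:45-21:15.
Jamal ∩ Keanu ∩ Tara ∩ Kavya ∩ Hamid: 11:30-13:30, 16:45-21:15.
Jamal ∩ Keanu ∩ Tara ∩ Kavya ∩ Hamid ∩ Pita: 11:30-13:30, 16:45-19:00.
The first common window of at least 45 minutes is 11:30-13:30, so the earliest start is 11:30.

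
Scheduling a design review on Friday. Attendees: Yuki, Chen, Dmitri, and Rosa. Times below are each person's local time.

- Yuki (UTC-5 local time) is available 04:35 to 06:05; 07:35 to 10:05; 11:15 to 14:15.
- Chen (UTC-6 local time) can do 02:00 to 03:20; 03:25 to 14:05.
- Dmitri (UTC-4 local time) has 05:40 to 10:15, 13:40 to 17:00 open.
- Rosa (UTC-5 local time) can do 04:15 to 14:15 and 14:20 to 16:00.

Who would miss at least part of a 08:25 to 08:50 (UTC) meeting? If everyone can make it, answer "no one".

Dmitri, Rosa, Yuki

Yuki in UTC: 09:35-11:05, 12:35-15:05, 16:15-19:15 (add 5h to convert from UTC-5).
Chen in UTC: 08:00-09:20, 09:25-20:05 (add 6h to convert from UTC-6).
Dmitri in UTC: 09:40-14:15, 17:40-21:00 (add 4h to convert from UTC-4).
Rosa in UTC: 09:15-19:15, 19:20-21:00 (add 5h to convert from UTC-5).
Yuki: not fully free for 08:25-08:50. Chen: free for 08:25-08:50. Dmitri: not fully free for 08:25-08:50. Rosa: not fully free for 08:25-08:50.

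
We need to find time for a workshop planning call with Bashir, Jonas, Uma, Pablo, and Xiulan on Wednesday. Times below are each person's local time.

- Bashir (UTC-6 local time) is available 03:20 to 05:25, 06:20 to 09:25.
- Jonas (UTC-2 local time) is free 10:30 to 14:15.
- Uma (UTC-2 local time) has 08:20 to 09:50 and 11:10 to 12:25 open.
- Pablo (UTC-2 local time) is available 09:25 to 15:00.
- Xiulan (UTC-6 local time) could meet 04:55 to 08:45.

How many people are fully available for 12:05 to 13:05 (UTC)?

Bashir in UTC: 09:20-11:25, 12:20-15:25 (add 6h to convert from UTC-6).
Jonas in UTC: 12:30-16:15 (add 2h to convert from UTC-2).
Uma in UTC: 10:20-11:50, 13:10-14:25 (add 2h to convert from UTC-2).
Pablo in UTC: 11:25-17:00 (add 2h to convert from UTC-2).
Xiulan in UTC: 10:55-14:45 (add 6h to convert from UTC-6).
Pablo and Xiulan can make the full 12:05-13:05 slot — that's 2.

2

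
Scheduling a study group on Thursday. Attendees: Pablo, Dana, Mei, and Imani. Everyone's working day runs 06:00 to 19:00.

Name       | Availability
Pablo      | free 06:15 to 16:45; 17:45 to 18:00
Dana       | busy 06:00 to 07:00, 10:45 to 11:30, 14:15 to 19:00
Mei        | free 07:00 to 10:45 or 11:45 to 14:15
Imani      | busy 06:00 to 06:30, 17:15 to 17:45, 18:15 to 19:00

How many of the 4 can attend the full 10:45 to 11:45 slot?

2

Pablo free: 06:15-16:45, 17:45-18:00.
Dana free: 07:00-10:45, 11:30-14:15 (invert busy blocks within the working day).
Mei free: 07:00-10:45, 11:45-14:15.
Imani free: 06:30-17:15, 17:45-18:15 (invert busy blocks within the working day).
Pablo and Imani can make the full 10:45-11:45 slot — that's 2.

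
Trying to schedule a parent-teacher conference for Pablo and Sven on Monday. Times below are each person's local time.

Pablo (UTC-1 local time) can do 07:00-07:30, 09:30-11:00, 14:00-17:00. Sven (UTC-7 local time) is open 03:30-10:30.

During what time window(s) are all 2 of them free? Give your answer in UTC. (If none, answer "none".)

10:30-12:00, 15:00-17:30

Pablo in UTC: 08:00-08:30, 10:30-12:00, 15:00-18:00 (add 1h to convert from UTC-1).
Sven in UTC: 10:30-17:30 (add 7h to convert from UTC-7).
Pablo ∩ Sven: 10:30-12:00, 15:00-17:30.
So the common availability across everyone is 10:30-12:00, 15:00-17:30.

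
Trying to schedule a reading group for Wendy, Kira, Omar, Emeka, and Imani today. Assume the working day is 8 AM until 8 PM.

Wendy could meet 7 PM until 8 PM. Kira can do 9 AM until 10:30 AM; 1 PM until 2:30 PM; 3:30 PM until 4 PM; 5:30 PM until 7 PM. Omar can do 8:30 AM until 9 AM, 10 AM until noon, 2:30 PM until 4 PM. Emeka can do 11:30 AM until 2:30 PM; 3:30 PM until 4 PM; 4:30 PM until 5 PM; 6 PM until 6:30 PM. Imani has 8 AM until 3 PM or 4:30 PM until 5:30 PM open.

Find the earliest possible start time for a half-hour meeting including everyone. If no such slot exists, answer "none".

Wendy ∩ Kira: ∅.
Wendy ∩ Kira ∩ Omar: ∅.
Wendy ∩ Kira ∩ Omar ∩ Emeka: ∅.
Wendy ∩ Kira ∩ Omar ∩ Emeka ∩ Imani: ∅.
There is no time when everyone is free.
No common window is at least 30 minutes long.

none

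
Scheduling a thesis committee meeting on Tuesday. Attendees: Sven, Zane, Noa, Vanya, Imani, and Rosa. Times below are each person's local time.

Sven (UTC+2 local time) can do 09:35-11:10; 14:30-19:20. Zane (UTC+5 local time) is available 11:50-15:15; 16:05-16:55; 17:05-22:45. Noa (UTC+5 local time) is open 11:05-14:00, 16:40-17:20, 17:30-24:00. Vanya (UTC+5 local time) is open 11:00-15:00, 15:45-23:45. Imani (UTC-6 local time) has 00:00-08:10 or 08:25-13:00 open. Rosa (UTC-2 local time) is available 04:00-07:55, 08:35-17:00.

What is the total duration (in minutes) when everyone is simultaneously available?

Sven in UTC: 07:35-09:10, 12:30-17:20 (subtract 2h to convert from UTC+2).
Zane in UTC: 06:50-10:15, 11:05-11:55, 12:05-17:45 (subtract 5h to convert from UTC+5).
Noa in UTC: 06:05-09:00, 11:40-12:20, 12:30-19:00 (subtract 5h to convert from UTC+5).
Vanya in UTC: 06:00-10:00, 10:45-18:45 (subtract 5h to convert from UTC+5).
Imani in UTC: 06:00-14:10, 14:25-19:00 (add 6h to convert from UTC-6).
Rosa in UTC: 06:00-09:55, 10:35-19:00 (add 2h to convert from UTC-2).
Sven ∩ Zane: 07:35-09:10, 12:30-17:20.
Sven ∩ Zane ∩ Noa: 07:35-09:00, 12:30-17:20.
Sven ∩ Zane ∩ Noa ∩ Vanya: 07:35-09:00, 12:30-17:20.
Sven ∩ Zane ∩ Noa ∩ Vanya ∩ Imani: 07:35-09:00, 12:30-14:10, 14:25-17:20.
Sven ∩ Zane ∩ Noa ∩ Vanya ∩ Imani ∩ Rosa: 07:35-09:00, 12:30-14:10, 14:25-17:20.
So the common availability across everyone is 07:35-09:00, 12:30-14:10, 14:25-17:20.
Summing the common windows: 85 + 100 + 175 = 360 minutes.

360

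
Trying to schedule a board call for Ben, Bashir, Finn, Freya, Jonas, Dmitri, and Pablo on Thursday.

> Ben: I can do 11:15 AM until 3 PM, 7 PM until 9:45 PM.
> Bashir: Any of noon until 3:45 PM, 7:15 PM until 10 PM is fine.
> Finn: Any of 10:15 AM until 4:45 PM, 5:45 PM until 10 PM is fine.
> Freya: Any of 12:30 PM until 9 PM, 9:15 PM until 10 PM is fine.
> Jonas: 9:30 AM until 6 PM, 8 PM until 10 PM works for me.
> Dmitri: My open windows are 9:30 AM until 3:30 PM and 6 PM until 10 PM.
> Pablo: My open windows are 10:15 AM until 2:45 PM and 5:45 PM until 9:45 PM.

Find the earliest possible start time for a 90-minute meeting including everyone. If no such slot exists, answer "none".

Ben ∩ Bashir: 12:00-15:00, 19:15-21:45.
Ben ∩ Bashir ∩ Finn: 12:00-15:00, 19:15-21:45.
Ben ∩ Bashir ∩ Finn ∩ Freya: 12:30-15:00, 19:15-21:00, 21:15-21:45.
Ben ∩ Bashir ∩ Finn ∩ Freya ∩ Jonas: 12:30-15:00, 20:00-21:00, 21:15-21:45.
Ben ∩ Bashir ∩ Finn ∩ Freya ∩ Jonas ∩ Dmitri: 12:30-15:00, 20:00-21:00, 21:15-21:45.
Ben ∩ Bashir ∩ Finn ∩ Freya ∩ Jonas ∩ Dmitri ∩ Pablo: 12:30-14:45, 20:00-21:00, 21:15-21:45.
Those are the intersection windows.
The first common window of at least 90 minutes is 12:30-14:45, so the earliest start is 12:30.

12:30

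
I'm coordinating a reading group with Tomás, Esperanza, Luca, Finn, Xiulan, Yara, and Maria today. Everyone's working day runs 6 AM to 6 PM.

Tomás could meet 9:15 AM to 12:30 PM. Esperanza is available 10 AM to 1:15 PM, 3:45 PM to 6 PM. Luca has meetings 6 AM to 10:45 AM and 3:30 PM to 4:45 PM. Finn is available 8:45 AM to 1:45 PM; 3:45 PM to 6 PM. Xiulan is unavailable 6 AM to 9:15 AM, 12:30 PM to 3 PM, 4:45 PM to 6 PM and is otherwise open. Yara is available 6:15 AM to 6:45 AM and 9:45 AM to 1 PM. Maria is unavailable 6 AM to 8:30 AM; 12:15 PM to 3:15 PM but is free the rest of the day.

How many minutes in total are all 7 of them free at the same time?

90

Tomás free: 09:15-12:30.
Esperanza free: 10:00-13:15, 15:45-18:00.
Luca free: 10:45-15:30, 16:45-18:00 (invert busy blocks within the working day).
Finn free: 08:45-13:45, 15:45-18:00.
Xiulan free: 09:15-12:30, 15:00-16:45 (invert busy blocks within the working day).
Yara free: 06:15-06:45, 09:45-13:00.
Maria free: 08:30-12:15, 15:15-18:00 (invert busy blocks within the working day).
Tomás ∩ Esperanza: 10:00-12:30.
Tomás ∩ Esperanza ∩ Luca: 10:45-12:30.
Tomás ∩ Esperanza ∩ Luca ∩ Finn: 10:45-12:30.
Tomás ∩ Esperanza ∩ Luca ∩ Finn ∩ Xiulan: 10:45-12:30.
Tomás ∩ Esperanza ∩ Luca ∩ Finn ∩ Xiulan ∩ Yara: 10:45-12:30.
Tomás ∩ Esperanza ∩ Luca ∩ Finn ∩ Xiulan ∩ Yara ∩ Maria: 10:45-12:15.
That's a single block of 90 minutes.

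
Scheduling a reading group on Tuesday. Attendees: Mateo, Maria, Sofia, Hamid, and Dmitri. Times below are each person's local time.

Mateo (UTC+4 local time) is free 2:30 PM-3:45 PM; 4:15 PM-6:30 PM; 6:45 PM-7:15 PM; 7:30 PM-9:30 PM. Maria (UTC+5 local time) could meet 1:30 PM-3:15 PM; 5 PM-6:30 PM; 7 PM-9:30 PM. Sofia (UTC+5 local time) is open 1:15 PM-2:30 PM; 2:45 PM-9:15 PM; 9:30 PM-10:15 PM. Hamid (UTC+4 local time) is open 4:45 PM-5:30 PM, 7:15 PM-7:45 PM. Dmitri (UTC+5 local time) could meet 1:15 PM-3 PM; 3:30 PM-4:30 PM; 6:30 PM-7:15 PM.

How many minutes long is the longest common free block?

0

Mateo in UTC: 10:30-11:45, 12:15-14:30, 14:45-15:15, 15:30-17:30 (subtract 4h to convert from UTC+4).
Maria in UTC: 08:30-10:15, 12:00-13:30, 14:00-16:30 (subtract 5h to convert from UTC+5).
Sofia in UTC: 08:15-09:30, 09:45-16:15, 16:30-17:15 (subtract 5h to convert from UTC+5).
Hamid in UTC: 12:45-13:30, 15:15-15:45 (subtract 4h to convert from UTC+4).
Dmitri in UTC: 08:15-10:00, 10:30-11:30, 13:30-14:15 (subtract 5h to convert from UTC+5).
Mateo ∩ Maria: 12:15-13:30, 14:00-14:30, 14:45-15:15, 15:30-16:30.
Mateo ∩ Maria ∩ Sofia: 12:15-13:30, 14:00-14:30, 14:45-15:15, 15:30-16:15.
Mateo ∩ Maria ∩ Sofia ∩ Hamid: 12:45-13:30, 15:30-15:45.
Mateo ∩ Maria ∩ Sofia ∩ Hamid ∩ Dmitri: ∅.
There is no time when everyone is free.
No common window exists, so the longest block is 0 minutes.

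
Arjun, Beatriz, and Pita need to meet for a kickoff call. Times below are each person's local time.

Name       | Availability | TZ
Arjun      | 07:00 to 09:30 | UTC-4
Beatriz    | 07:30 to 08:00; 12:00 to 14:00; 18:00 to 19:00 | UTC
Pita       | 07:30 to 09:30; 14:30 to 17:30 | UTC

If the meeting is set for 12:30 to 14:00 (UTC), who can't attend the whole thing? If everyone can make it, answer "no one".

Arjun in UTC: 11:00-13:30 (add 4h to convert from UTC-4).
Beatriz in UTC: 07:30-08:00, 12:00-14:00, 18:00-19:00.
Pita in UTC: 07:30-09:30, 14:30-17:30.
Arjun: not fully free for 12:30-14:00. Beatriz: free for 12:30-14:00. Pita: not fully free for 12:30-14:00.

Arjun, Pita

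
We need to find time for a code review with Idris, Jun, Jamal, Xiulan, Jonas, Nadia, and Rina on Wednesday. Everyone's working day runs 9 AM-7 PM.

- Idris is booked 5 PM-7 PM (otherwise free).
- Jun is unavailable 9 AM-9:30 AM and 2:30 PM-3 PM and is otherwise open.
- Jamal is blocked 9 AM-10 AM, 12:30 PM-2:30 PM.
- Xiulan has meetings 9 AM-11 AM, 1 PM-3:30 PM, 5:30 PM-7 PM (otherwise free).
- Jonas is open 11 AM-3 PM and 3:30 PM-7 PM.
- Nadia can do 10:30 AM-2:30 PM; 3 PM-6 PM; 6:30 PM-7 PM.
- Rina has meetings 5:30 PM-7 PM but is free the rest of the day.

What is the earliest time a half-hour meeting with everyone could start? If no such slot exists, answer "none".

11:00

Idris free: 09:00-17:00 (invert busy blocks within the working day).
Jun free: 09:30-14:30, 15:00-19:00 (invert busy blocks within the working day).
Jamal free: 10:00-12:30, 14:30-19:00 (invert busy blocks within the working day).
Xiulan free: 11:00-13:00, 15:30-17:30 (invert busy blocks within the working day).
Jonas free: 11:00-15:00, 15:30-19:00.
Nadia free: 10:30-14:30, 15:00-18:00, 18:30-19:00.
Rina free: 09:00-17:30 (invert busy blocks within the working day).
Idris ∩ Jun: 09:30-14:30, 15:00-17:00.
Idris ∩ Jun ∩ Jamal: 10:00-12:30, 15:00-17:00.
Idris ∩ Jun ∩ Jamal ∩ Xiulan: 11:00-12:30, 15:30-17:00.
Idris ∩ Jun ∩ Jamal ∩ Xiulan ∩ Jonas: 11:00-12:30, 15:30-17:00.
Idris ∩ Jun ∩ Jamal ∩ Xiulan ∩ Jonas ∩ Nadia: 11:00-12:30, 15:30-17:00.
Idris ∩ Jun ∩ Jamal ∩ Xiulan ∩ Jonas ∩ Nadia ∩ Rina: 11:00-12:30, 15:30-17:00.
The first common window of at least 30 minutes is 11:00-12:30, so the earliest start is 11:00.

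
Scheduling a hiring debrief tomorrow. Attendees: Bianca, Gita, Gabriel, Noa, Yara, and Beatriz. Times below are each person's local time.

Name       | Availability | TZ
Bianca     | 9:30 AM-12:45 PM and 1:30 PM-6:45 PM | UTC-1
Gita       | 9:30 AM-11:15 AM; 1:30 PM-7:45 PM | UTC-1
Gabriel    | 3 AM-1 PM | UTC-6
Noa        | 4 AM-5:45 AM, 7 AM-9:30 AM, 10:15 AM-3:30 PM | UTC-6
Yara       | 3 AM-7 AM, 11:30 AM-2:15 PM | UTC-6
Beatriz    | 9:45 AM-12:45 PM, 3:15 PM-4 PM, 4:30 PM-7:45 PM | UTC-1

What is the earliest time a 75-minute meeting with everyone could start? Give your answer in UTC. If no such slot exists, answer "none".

17:30

Bianca in UTC: 10:30-13:45, 14:30-19:45 (add 1h to convert from UTC-1).
Gita in UTC: 10:30-12:15, 14:30-20:45 (add 1h to convert from UTC-1).
Gabriel in UTC: 09:00-19:00 (add 6h to convert from UTC-6).
Noa in UTC: 10:00-11:45, 13:00-15:30, 16:15-21:30 (add 6h to convert from UTC-6).
Yara in UTC: 09:00-13:00, 17:30-20:15 (add 6h to convert from UTC-6).
Beatriz in UTC: 10:45-13:45, 16:15-17:00, 17:30-20:45 (add 1h to convert from UTC-1).
Bianca ∩ Gita: 10:30-12:15, 14:30-19:45.
Bianca ∩ Gita ∩ Gabriel: 10:30-12:15, 14:30-19:00.
Bianca ∩ Gita ∩ Gabriel ∩ Noa: 10:30-11:45, 14:30-15:30, 16:15-19:00.
Bianca ∩ Gita ∩ Gabriel ∩ Noa ∩ Yara: 10:30-11:45, 17:30-19:00.
Bianca ∩ Gita ∩ Gabriel ∩ Noa ∩ Yara ∩ Beatriz: 10:45-11:45, 17:30-19:00.
The first common window of at least 75 minutes is 17:30-19:00, so the earliest start is 17:30.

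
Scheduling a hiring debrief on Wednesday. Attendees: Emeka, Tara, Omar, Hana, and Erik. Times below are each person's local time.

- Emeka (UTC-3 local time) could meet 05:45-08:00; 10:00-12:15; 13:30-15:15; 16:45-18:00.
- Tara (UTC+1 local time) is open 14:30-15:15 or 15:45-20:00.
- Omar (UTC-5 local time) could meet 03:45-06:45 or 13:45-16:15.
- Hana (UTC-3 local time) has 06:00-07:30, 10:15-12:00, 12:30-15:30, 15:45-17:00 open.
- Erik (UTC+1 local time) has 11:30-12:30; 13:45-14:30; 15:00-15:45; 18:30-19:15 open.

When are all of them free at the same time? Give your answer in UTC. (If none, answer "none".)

Emeka in UTC: 08:45-11:00, 13:00-15:15, 16:30-18:15, 19:45-21:00 (add 3h to convert from UTC-3).
Tara in UTC: 13:30-14:15, 14:45-19:00 (subtract 1h to convert from UTC+1).
Omar in UTC: 08:45-11:45, 18:45-21:15 (add 5h to convert from UTC-5).
Hana in UTC: 09:00-10:30, 13:15-15:00, 15:30-18:30, 18:45-20:00 (add 3h to convert from UTC-3).
Erik in UTC: 10:30-11:30, 12:45-13:30, 14:00-14:45, 17:30-18:15 (subtract 1h to convert from UTC+1).
Emeka ∩ Tara: 13:30-14:15, 14:45-15:15, 16:30-18:15.
Emeka ∩ Tara ∩ Omar: ∅.
Emeka ∩ Tara ∩ Omar ∩ Hana: ∅.
Emeka ∩ Tara ∩ Omar ∩ Hana ∩ Erik: ∅.
There is no time when everyone is free.

none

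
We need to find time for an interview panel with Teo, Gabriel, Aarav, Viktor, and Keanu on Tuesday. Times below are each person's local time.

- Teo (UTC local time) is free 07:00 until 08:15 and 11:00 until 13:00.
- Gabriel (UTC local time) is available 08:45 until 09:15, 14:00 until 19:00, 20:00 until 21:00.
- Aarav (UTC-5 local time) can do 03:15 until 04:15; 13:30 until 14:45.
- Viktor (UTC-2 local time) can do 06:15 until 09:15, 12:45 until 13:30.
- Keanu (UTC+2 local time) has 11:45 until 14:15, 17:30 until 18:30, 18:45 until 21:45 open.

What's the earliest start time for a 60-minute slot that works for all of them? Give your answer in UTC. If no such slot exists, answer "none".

none

Teo in UTC: 07:00-08:15, 11:00-13:00.
Gabriel in UTC: 08:45-09:15, 14:00-19:00, 20:00-21:00.
Aarav in UTC: 08:15-09:15, 18:30-19:45 (add 5h to convert from UTC-5).
Viktor in UTC: 08:15-11:15, 14:45-15:30 (add 2h to convert from UTC-2).
Keanu in UTC: 09:45-12:15, 15:30-16:30, 16:45-19:45 (subtract 2h to convert from UTC+2).
Teo ∩ Gabriel: ∅.
Teo ∩ Gabriel ∩ Aarav: ∅.
Teo ∩ Gabriel ∩ Aarav ∩ Viktor: ∅.
Teo ∩ Gabriel ∩ Aarav ∩ Viktor ∩ Keanu: ∅.
There is no time when everyone is free.
No common window is at least 60 minutes long.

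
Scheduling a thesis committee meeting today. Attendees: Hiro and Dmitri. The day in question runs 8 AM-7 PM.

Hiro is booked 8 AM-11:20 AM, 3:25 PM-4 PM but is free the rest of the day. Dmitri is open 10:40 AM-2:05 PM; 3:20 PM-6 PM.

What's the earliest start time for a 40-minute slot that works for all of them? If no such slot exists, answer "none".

11:20

Hiro free: 11:20-15:25, 16:00-19:00 (invert busy blocks within the working day).
Dmitri free: 10:40-14:05, 15:20-18:00.
Hiro ∩ Dmitri: 11:20-14:05, 15:20-15:25, 16:00-18:00.
The first common window of at least 40 minutes is 11:20-14:05, so the earliest start is 11:20.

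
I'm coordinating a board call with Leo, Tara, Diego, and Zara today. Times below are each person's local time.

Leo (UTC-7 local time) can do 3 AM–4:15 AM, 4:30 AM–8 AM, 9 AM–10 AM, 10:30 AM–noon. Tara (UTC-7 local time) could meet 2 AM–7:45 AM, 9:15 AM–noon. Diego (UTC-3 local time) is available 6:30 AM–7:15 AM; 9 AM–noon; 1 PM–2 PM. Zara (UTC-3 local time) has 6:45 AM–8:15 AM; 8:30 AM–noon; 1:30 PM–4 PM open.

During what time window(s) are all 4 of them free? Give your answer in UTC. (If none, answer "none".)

10:00-10:15, 12:00-14:45, 16:30-17:00

Leo in UTC: 10:00-11:15, 11:30-15:00, 16:00-17:00, 17:30-19:00 (add 7h to convert from UTC-7).
Tara in UTC: 09:00-14:45, 16:15-19:00 (add 7h to convert from UTC-7).
Diego in UTC: 09:30-10:15, 12:00-15:00, 16:00-17:00 (add 3h to convert from UTC-3).
Zara in UTC: 09:45-11:15, 11:30-15:00, 16:30-19:00 (add 3h to convert from UTC-3).
Leo ∩ Tara: 10:00-11:15, 11:30-14:45, 16:15-17:00, 17:30-19:00.
Leo ∩ Tara ∩ Diego: 10:00-10:15, 12:00-14:45, 16:15-17:00.
Leo ∩ Tara ∩ Diego ∩ Zara: 10:00-10:15, 12:00-14:45, 16:30-17:00.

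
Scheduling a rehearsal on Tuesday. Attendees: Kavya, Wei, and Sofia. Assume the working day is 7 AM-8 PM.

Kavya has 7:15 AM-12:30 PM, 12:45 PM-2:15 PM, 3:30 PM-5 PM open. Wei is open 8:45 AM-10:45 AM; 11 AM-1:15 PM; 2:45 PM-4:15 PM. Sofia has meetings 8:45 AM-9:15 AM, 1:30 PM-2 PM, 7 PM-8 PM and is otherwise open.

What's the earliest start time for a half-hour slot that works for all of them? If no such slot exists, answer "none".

Kavya free: 07:15-12:30, 12:45-14:15, 15:30-17:00.
Wei free: 08:45-10:45, 11:00-13:15, 14:45-16:15.
Sofia free: 07:00-08:45, 09:15-13:30, 14:00-19:00 (invert busy blocks within the working day).
Kavya ∩ Wei: 08:45-10:45, 11:00-12:30, 12:45-13:15, 15:30-16:15.
Kavya ∩ Wei ∩ Sofia: 09:15-10:45, 11:00-12:30, 12:45-13:15, 15:30-16:15.
So the common availability across everyone is 09:15-10:45, 11:00-12:30, 12:45-13:15, 15:30-16:15.
The first common window of at least 30 minutes is 09:15-10:45, so the earliest start is 09:15.

09:15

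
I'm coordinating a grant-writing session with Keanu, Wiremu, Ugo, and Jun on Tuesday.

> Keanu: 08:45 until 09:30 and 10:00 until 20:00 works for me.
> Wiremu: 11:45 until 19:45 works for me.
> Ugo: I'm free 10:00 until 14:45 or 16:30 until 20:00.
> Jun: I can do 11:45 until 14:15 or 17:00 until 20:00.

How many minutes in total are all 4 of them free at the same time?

315

Keanu ∩ Wiremu: 11:45-19:45.
Keanu ∩ Wiremu ∩ Ugo: 11:45-14:45, 16:30-19:45.
Keanu ∩ Wiremu ∩ Ugo ∩ Jun: 11:45-14:15, 17:00-19:45.
So the common availability across everyone is 11:45-14:15, 17:00-19:45.
Summing the common windows: 150 + 165 = 315 minutes.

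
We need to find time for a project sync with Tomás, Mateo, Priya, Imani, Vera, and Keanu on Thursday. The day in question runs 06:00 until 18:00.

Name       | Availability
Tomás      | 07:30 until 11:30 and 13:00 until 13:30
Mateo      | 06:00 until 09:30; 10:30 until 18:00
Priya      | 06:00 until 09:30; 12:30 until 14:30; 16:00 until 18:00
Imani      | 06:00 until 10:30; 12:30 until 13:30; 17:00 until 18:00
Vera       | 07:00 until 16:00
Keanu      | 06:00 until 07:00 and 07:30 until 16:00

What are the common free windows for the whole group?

07:30-09:30, 13:00-13:30

Tomás ∩ Mateo: 07:30-09:30, 10:30-11:30, 13:00-13:30.
Tomás ∩ Mateo ∩ Priya: 07:30-09:30, 13:00-13:30.
Tomás ∩ Mateo ∩ Priya ∩ Imani: 07:30-09:30, 13:00-13:30.
Tomás ∩ Mateo ∩ Priya ∩ Imani ∩ Vera: 07:30-09:30, 13:00-13:30.
Tomás ∩ Mateo ∩ Priya ∩ Imani ∩ Vera ∩ Keanu: 07:30-09:30, 13:00-13:30.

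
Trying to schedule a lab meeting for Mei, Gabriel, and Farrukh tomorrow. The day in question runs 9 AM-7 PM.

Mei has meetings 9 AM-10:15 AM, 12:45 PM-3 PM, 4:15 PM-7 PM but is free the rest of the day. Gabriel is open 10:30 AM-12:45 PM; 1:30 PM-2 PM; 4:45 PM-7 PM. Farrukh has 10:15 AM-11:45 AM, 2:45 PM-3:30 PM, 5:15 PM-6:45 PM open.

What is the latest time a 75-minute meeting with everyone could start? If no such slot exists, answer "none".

Mei free: 10:15-12:45, 15:00-16:15 (invert busy blocks within the working day).
Gabriel free: 10:30-12:45, 13:30-14:00, 16:45-19:00.
Farrukh free: 10:15-11:45, 14:45-15:30, 17:15-18:45.
Mei ∩ Gabriel: 10:30-12:45.
Mei ∩ Gabriel ∩ Farrukh: 10:30-11:45.
The last common window of at least 75 minutes is 10:30-11:45; a 75-minute meeting can start as late as 10:30 and still end by 11:45.

10:30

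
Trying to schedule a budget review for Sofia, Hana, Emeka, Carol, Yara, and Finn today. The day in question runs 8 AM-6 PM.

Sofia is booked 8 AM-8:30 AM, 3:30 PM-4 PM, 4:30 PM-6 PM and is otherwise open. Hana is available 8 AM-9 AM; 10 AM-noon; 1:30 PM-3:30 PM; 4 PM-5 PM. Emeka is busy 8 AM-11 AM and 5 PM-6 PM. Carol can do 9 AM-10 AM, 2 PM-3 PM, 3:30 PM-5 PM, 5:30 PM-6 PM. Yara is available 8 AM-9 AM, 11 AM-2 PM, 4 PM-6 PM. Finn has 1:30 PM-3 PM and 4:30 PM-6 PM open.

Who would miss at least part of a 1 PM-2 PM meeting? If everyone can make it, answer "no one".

Sofia free: 08:30-15:30, 16:00-16:30 (invert busy blocks within the working day).
Hana free: 08:00-09:00, 10:00-12:00, 13:30-15:30, 16:00-17:00.
Emeka free: 11:00-17:00 (invert busy blocks within the working day).
Carol free: 09:00-10:00, 14:00-15:00, 15:30-17:00, 17:30-18:00.
Yara free: 08:00-09:00, 11:00-14:00, 16:00-18:00.
Finn free: 13:30-15:00, 16:30-18:00.
Sofia: free for 13:00-14:00. Hana: not fully free for 13:00-14:00. Emeka: free for 13:00-14:00. Carol: not fully free for 13:00-14:00. Yara: free for 13:00-14:00. Finn: not fully free for 13:00-14:00.

Carol, Finn, Hana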